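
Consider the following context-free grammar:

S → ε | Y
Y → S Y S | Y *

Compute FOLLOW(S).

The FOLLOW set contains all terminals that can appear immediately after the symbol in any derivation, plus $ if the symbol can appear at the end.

We compute FOLLOW(S) using the standard algorithm.
FOLLOW(S) starts with {$}.
FIRST(S) = {ε}
FIRST(Y) = {}
FOLLOW(S) = {$, *}
FOLLOW(Y) = {$, *}
Therefore, FOLLOW(S) = {$, *}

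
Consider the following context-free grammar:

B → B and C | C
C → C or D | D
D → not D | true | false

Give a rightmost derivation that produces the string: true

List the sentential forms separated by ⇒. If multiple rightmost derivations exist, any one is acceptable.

B ⇒ C ⇒ D ⇒ true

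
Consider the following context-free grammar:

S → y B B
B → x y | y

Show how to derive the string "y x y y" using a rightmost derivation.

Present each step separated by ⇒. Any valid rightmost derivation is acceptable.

S ⇒ y B B ⇒ y B y ⇒ y x y y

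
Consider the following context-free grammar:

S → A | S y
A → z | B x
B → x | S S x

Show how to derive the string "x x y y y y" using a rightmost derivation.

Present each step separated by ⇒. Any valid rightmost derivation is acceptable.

S ⇒ S y ⇒ S y y ⇒ S y y y ⇒ S y y y y ⇒ A y y y y ⇒ B x y y y y ⇒ x x y y y y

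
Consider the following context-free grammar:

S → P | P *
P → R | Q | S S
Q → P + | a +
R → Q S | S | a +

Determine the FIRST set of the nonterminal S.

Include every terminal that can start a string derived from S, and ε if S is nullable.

We compute FIRST(S) using the standard algorithm.
FIRST(P) = {a}
FIRST(Q) = {a}
FIRST(R) = {a}
FIRST(S) = {a}
Therefore, FIRST(S) = {a}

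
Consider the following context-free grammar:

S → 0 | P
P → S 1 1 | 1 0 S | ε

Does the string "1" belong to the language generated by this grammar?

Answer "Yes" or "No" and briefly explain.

No - no valid derivation exists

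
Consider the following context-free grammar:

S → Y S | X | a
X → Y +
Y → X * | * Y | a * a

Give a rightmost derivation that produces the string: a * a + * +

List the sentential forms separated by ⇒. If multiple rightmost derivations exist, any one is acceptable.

S ⇒ X ⇒ Y + ⇒ X * + ⇒ Y + * + ⇒ a * a + * +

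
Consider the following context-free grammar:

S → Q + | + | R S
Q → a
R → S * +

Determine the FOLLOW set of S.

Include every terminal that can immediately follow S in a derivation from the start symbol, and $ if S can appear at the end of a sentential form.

We compute FOLLOW(S) using the standard algorithm.
FOLLOW(S) starts with {$}.
FIRST(Q) = {a}
FIRST(R) = {+, a}
FIRST(S) = {+, a}
FOLLOW(Q) = {+}
FOLLOW(R) = {+, a}
FOLLOW(S) = {$, *}
Therefore, FOLLOW(S) = {$, *}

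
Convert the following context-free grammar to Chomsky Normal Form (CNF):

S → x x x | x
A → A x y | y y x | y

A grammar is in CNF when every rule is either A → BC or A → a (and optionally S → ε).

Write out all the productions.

TX → x; S → x; TY → y; A → y; S → TX X0; X0 → TX TX; A → A X1; X1 → TX TY; A → TY X2; X2 → TY TX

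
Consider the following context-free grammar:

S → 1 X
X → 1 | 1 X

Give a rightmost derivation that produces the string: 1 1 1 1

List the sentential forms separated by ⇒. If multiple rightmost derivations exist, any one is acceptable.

S ⇒ 1 X ⇒ 1 1 X ⇒ 1 1 1 X ⇒ 1 1 1 1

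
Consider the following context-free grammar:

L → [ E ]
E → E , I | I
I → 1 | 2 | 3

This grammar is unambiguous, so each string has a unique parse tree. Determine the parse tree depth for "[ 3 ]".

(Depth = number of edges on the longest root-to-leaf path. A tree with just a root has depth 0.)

3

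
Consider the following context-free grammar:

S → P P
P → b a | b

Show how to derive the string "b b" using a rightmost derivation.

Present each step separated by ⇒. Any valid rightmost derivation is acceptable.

S ⇒ P P ⇒ P b ⇒ b b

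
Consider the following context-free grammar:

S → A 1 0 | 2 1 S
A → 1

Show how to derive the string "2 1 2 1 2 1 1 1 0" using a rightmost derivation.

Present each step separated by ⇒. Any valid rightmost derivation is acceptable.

S ⇒ 2 1 S ⇒ 2 1 2 1 S ⇒ 2 1 2 1 2 1 S ⇒ 2 1 2 1 2 1 A 1 0 ⇒ 2 1 2 1 2 1 1 1 0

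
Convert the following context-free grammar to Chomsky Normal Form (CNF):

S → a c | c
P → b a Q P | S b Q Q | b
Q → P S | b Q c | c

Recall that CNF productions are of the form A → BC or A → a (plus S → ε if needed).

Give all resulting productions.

TA → a; TC → c; S → c; TB → b; P → b; Q → c; S → TA TC; P → TB X0; X0 → TA X1; X1 → Q P; P → S X2; X2 → TB X3; X3 → Q Q; Q → P S; Q → TB X4; X4 → Q TC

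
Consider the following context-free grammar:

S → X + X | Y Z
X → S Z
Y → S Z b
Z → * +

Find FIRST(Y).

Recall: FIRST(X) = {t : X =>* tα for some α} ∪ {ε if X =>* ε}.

We compute FIRST(Y) using the standard algorithm.
FIRST(S) = {}
FIRST(X) = {}
FIRST(Y) = {}
FIRST(Z) = {*}
Therefore, FIRST(Y) = {}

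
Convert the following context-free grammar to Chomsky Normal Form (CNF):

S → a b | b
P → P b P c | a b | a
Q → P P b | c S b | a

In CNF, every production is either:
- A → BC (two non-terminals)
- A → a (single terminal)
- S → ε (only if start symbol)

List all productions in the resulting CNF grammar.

TA → a; TB → b; S → b; TC → c; P → a; Q → a; S → TA TB; P → P X0; X0 → TB X1; X1 → P TC; P → TA TB; Q → P X2; X2 → P TB; Q → TC X3; X3 → S TB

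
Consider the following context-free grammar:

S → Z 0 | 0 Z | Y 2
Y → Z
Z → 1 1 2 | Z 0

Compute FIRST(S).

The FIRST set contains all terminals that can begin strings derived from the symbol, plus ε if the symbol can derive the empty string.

We compute FIRST(S) using the standard algorithm.
FIRST(S) = {0, 1}
FIRST(Y) = {1}
FIRST(Z) = {1}
Therefore, FIRST(S) = {0, 1}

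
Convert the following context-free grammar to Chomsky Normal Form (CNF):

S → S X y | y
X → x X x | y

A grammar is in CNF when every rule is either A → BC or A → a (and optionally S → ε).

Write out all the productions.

TY → y; S → y; TX → x; X → y; S → S X0; X0 → X TY; X → TX X1; X1 → X TX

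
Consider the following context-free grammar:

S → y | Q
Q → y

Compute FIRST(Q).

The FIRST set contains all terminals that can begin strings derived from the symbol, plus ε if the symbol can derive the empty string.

We compute FIRST(Q) using the standard algorithm.
FIRST(Q) = {y}
FIRST(S) = {y}
Therefore, FIRST(Q) = {y}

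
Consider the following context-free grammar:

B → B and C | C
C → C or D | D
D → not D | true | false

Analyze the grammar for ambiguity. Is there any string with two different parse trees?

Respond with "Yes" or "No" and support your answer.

No - the grammar is unambiguous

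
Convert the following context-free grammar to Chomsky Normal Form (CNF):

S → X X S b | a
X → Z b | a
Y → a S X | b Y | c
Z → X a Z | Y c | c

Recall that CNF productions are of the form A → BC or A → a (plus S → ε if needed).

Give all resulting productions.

TB → b; S → a; X → a; TA → a; Y → c; TC → c; Z → c; S → X X0; X0 → X X1; X1 → S TB; X → Z TB; Y → TA X2; X2 → S X; Y → TB Y; Z → X X3; X3 → TA Z; Z → Y TC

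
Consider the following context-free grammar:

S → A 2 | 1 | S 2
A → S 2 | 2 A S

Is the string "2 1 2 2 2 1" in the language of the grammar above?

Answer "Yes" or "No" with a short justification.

No - no valid derivation exists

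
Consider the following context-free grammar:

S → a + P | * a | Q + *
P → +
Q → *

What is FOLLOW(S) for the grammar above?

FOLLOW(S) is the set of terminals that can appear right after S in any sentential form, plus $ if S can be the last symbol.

We compute FOLLOW(S) using the standard algorithm.
FOLLOW(S) starts with {$}.
FIRST(P) = {+}
FIRST(Q) = {*}
FIRST(S) = {*, a}
FOLLOW(P) = {$}
FOLLOW(Q) = {+}
FOLLOW(S) = {$}
Therefore, FOLLOW(S) = {$}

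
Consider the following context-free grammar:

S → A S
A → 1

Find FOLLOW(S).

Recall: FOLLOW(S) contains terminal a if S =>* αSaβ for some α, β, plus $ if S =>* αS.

We compute FOLLOW(S) using the standard algorithm.
FOLLOW(S) starts with {$}.
FIRST(A) = {1}
FIRST(S) = {1}
FOLLOW(A) = {1}
FOLLOW(S) = {$}
Therefore, FOLLOW(S) = {$}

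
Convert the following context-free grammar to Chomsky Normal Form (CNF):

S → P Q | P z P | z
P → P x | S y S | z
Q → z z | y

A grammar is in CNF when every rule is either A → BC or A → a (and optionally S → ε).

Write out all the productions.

TZ → z; S → z; TX → x; TY → y; P → z; Q → y; S → P Q; S → P X0; X0 → TZ P; P → P TX; P → S X1; X1 → TY S; Q → TZ TZ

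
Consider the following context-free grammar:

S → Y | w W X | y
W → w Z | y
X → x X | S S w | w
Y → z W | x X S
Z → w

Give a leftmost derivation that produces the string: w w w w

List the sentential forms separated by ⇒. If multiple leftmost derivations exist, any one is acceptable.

S ⇒ w W X ⇒ w w Z X ⇒ w w w X ⇒ w w w w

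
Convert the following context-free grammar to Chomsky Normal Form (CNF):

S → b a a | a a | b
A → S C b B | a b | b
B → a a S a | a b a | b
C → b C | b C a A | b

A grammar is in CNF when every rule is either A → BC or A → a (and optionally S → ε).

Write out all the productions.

TB → b; TA → a; S → b; A → b; B → b; C → b; S → TB X0; X0 → TA TA; S → TA TA; A → S X1; X1 → C X2; X2 → TB B; A → TA TB; B → TA X3; X3 → TA X4; X4 → S TA; B → TA X5; X5 → TB TA; C → TB C; C → TB X6; X6 → C X7; X7 → TA A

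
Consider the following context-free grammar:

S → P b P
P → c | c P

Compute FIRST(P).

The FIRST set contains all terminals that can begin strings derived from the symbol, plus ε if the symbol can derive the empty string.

We compute FIRST(P) using the standard algorithm.
FIRST(P) = {c}
FIRST(S) = {c}
Therefore, FIRST(P) = {c}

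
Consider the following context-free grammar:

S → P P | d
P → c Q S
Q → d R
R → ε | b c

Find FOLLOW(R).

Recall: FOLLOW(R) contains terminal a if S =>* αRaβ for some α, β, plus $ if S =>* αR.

We compute FOLLOW(R) using the standard algorithm.
FOLLOW(S) starts with {$}.
FIRST(P) = {c}
FIRST(Q) = {d}
FIRST(R) = {b, ε}
FIRST(S) = {c, d}
FOLLOW(P) = {$, c}
FOLLOW(Q) = {c, d}
FOLLOW(R) = {c, d}
FOLLOW(S) = {$, c}
Therefore, FOLLOW(R) = {c, d}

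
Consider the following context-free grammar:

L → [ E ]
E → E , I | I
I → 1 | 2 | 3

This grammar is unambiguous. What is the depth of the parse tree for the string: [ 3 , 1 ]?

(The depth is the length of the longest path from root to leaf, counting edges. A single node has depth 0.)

4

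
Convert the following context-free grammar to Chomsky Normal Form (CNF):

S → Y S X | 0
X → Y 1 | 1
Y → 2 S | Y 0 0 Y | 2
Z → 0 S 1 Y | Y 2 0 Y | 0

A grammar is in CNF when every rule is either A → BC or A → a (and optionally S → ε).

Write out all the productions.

S → 0; T1 → 1; X → 1; T2 → 2; T0 → 0; Y → 2; Z → 0; S → Y X0; X0 → S X; X → Y T1; Y → T2 S; Y → Y X1; X1 → T0 X2; X2 → T0 Y; Z → T0 X3; X3 → S X4; X4 → T1 Y; Z → Y X5; X5 → T2 X6; X6 → T0 Y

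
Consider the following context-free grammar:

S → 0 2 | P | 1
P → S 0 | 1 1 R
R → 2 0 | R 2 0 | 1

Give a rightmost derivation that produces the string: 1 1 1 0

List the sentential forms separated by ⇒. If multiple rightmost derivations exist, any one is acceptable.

S ⇒ P ⇒ S 0 ⇒ P 0 ⇒ 1 1 R 0 ⇒ 1 1 1 0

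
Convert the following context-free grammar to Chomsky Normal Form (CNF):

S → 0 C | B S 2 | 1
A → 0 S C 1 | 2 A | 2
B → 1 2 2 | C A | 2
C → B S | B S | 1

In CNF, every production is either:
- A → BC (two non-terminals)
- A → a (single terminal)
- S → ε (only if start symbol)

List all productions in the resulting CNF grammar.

T0 → 0; T2 → 2; S → 1; T1 → 1; A → 2; B → 2; C → 1; S → T0 C; S → B X0; X0 → S T2; A → T0 X1; X1 → S X2; X2 → C T1; A → T2 A; B → T1 X3; X3 → T2 T2; B → C A; C → B S; C → B S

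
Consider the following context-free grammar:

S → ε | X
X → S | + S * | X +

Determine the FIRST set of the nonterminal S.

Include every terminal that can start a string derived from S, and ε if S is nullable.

We compute FIRST(S) using the standard algorithm.
FIRST(S) = {+, ε}
FIRST(X) = {+, ε}
Therefore, FIRST(S) = {+, ε}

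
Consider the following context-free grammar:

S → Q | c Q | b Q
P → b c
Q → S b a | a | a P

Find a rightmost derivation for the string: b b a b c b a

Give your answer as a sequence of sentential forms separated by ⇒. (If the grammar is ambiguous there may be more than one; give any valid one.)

S ⇒ b Q ⇒ b S b a ⇒ b b Q b a ⇒ b b a P b a ⇒ b b a b c b a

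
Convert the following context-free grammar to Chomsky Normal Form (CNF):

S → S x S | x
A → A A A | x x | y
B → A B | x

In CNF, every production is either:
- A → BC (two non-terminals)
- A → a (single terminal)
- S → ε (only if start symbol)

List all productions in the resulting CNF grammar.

TX → x; S → x; A → y; B → x; S → S X0; X0 → TX S; A → A X1; X1 → A A; A → TX TX; B → A B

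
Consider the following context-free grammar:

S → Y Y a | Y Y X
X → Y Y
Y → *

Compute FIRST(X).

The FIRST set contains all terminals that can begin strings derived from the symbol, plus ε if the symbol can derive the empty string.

We compute FIRST(X) using the standard algorithm.
FIRST(S) = {*}
FIRST(X) = {*}
FIRST(Y) = {*}
Therefore, FIRST(X) = {*}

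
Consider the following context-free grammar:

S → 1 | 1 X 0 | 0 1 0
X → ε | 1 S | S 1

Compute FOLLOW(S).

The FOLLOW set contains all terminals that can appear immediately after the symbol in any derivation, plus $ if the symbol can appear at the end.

We compute FOLLOW(S) using the standard algorithm.
FOLLOW(S) starts with {$}.
FIRST(S) = {0, 1}
FIRST(X) = {0, 1, ε}
FOLLOW(S) = {$, 0, 1}
FOLLOW(X) = {0}
Therefore, FOLLOW(S) = {$, 0, 1}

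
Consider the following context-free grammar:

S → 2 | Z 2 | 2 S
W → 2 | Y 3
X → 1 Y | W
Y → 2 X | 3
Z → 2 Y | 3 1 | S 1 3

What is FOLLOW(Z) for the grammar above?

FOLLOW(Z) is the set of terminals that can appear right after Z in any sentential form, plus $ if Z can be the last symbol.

We compute FOLLOW(Z) using the standard algorithm.
FOLLOW(S) starts with {$}.
FIRST(S) = {2, 3}
FIRST(W) = {2, 3}
FIRST(X) = {1, 2, 3}
FIRST(Y) = {2, 3}
FIRST(Z) = {2, 3}
FOLLOW(S) = {$, 1}
FOLLOW(W) = {2, 3}
FOLLOW(X) = {2, 3}
FOLLOW(Y) = {2, 3}
FOLLOW(Z) = {2}
Therefore, FOLLOW(Z) = {2}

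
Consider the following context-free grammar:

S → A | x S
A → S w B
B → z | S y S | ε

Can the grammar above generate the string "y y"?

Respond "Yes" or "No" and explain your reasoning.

No - no valid derivation exists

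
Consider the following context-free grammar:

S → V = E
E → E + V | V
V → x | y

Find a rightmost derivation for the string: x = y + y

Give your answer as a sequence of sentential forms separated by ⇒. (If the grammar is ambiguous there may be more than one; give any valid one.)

S ⇒ V = E ⇒ V = E + V ⇒ V = E + y ⇒ V = V + y ⇒ V = y + y ⇒ x = y + y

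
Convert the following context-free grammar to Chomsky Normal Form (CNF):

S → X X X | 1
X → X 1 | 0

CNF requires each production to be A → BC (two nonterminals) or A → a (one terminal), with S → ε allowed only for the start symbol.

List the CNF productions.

S → 1; T1 → 1; X → 0; S → X X0; X0 → X X; X → X T1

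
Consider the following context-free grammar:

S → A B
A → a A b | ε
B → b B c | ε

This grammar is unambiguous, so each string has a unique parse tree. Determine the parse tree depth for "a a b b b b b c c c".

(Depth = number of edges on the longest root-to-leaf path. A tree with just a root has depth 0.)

5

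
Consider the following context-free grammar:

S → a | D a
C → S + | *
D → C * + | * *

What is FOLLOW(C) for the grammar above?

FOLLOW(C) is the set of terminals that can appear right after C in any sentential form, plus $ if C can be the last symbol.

We compute FOLLOW(C) using the standard algorithm.
FOLLOW(S) starts with {$}.
FIRST(C) = {*, a}
FIRST(D) = {*, a}
FIRST(S) = {*, a}
FOLLOW(C) = {*}
FOLLOW(D) = {a}
FOLLOW(S) = {$, +}
Therefore, FOLLOW(C) = {*}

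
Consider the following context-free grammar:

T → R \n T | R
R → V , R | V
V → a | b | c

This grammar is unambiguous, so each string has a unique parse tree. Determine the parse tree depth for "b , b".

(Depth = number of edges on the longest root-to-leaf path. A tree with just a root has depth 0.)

4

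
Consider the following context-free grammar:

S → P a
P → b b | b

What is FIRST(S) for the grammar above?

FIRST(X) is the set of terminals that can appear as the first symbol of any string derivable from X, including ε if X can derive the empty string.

We compute FIRST(S) using the standard algorithm.
FIRST(P) = {b}
FIRST(S) = {b}
Therefore, FIRST(S) = {b}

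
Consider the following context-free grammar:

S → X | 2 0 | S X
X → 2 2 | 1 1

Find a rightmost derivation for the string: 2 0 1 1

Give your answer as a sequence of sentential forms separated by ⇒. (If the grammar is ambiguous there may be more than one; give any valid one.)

S ⇒ S X ⇒ S 1 1 ⇒ 2 0 1 1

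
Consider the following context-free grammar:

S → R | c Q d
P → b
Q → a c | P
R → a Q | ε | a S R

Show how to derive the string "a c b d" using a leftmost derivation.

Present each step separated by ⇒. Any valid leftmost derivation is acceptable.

S ⇒ R ⇒ a S R ⇒ a c Q d R ⇒ a c P d R ⇒ a c b d R ⇒ a c b d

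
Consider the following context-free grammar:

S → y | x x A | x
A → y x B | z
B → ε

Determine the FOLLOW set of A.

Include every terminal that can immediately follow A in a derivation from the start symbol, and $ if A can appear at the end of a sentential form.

We compute FOLLOW(A) using the standard algorithm.
FOLLOW(S) starts with {$}.
FIRST(A) = {y, z}
FIRST(B) = {ε}
FIRST(S) = {x, y}
FOLLOW(A) = {$}
FOLLOW(B) = {$}
FOLLOW(S) = {$}
Therefore, FOLLOW(A) = {$}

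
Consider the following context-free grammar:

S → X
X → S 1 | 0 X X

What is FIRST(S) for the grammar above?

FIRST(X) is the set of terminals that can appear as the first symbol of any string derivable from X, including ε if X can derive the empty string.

We compute FIRST(S) using the standard algorithm.
FIRST(S) = {0}
FIRST(X) = {0}
Therefore, FIRST(S) = {0}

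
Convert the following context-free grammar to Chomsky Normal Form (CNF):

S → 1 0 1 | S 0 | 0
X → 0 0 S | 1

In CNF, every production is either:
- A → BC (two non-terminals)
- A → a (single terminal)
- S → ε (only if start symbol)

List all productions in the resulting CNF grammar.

T1 → 1; T0 → 0; S → 0; X → 1; S → T1 X0; X0 → T0 T1; S → S T0; X → T0 X1; X1 → T0 S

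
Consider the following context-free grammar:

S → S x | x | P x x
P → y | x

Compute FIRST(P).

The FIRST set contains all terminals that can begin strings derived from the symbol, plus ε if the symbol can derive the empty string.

We compute FIRST(P) using the standard algorithm.
FIRST(P) = {x, y}
FIRST(S) = {x, y}
Therefore, FIRST(P) = {x, y}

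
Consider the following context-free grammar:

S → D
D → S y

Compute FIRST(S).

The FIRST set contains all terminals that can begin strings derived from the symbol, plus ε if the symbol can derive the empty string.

We compute FIRST(S) using the standard algorithm.
FIRST(D) = {}
FIRST(S) = {}
Therefore, FIRST(S) = {}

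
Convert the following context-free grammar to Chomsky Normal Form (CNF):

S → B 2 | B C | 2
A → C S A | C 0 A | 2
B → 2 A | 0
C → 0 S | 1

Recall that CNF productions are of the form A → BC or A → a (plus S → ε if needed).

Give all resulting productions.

T2 → 2; S → 2; T0 → 0; A → 2; B → 0; C → 1; S → B T2; S → B C; A → C X0; X0 → S A; A → C X1; X1 → T0 A; B → T2 A; C → T0 S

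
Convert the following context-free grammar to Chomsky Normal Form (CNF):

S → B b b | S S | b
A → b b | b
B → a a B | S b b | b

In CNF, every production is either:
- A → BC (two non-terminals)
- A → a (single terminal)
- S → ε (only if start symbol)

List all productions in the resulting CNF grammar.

TB → b; S → b; A → b; TA → a; B → b; S → B X0; X0 → TB TB; S → S S; A → TB TB; B → TA X1; X1 → TA B; B → S X2; X2 → TB TB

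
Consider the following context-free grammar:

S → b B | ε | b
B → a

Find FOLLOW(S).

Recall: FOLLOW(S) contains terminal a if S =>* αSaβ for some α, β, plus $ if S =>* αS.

We compute FOLLOW(S) using the standard algorithm.
FOLLOW(S) starts with {$}.
FIRST(B) = {a}
FIRST(S) = {b, ε}
FOLLOW(B) = {$}
FOLLOW(S) = {$}
Therefore, FOLLOW(S) = {$}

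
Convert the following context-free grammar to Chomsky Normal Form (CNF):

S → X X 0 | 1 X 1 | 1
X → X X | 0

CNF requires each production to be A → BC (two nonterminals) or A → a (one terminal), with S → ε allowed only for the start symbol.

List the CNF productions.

T0 → 0; T1 → 1; S → 1; X → 0; S → X X0; X0 → X T0; S → T1 X1; X1 → X T1; X → X X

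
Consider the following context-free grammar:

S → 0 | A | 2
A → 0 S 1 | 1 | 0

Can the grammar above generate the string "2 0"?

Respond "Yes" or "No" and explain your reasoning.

No - no valid derivation exists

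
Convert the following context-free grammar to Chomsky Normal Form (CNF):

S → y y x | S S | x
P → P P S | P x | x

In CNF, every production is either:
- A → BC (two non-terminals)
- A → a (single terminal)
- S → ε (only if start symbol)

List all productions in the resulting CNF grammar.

TY → y; TX → x; S → x; P → x; S → TY X0; X0 → TY TX; S → S S; P → P X1; X1 → P S; P → P TX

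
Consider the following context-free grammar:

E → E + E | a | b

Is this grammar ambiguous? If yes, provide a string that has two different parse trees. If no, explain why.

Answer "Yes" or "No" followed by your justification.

Yes - the string 'b + b + b + a + a' has two distinct leftmost derivations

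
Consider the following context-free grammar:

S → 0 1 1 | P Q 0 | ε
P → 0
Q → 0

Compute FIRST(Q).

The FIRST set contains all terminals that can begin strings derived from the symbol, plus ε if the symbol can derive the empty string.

We compute FIRST(Q) using the standard algorithm.
FIRST(P) = {0}
FIRST(Q) = {0}
FIRST(S) = {0, ε}
Therefore, FIRST(Q) = {0}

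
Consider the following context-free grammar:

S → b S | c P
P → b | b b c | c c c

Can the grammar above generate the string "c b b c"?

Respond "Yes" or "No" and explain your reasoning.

Yes - a valid derivation exists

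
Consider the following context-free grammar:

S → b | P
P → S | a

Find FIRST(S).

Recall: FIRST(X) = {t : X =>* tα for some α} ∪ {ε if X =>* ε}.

We compute FIRST(S) using the standard algorithm.
FIRST(P) = {a, b}
FIRST(S) = {a, b}
Therefore, FIRST(S) = {a, b}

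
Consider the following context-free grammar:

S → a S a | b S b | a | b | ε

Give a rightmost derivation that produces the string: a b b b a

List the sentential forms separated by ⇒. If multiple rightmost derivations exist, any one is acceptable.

S ⇒ a S a ⇒ a b S b a ⇒ a b b b a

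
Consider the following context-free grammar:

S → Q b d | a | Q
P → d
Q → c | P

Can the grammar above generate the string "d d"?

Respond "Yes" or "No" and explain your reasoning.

No - no valid derivation exists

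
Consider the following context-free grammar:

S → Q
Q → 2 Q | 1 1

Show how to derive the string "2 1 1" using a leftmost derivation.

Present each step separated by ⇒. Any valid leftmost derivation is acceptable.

S ⇒ Q ⇒ 2 Q ⇒ 2 1 1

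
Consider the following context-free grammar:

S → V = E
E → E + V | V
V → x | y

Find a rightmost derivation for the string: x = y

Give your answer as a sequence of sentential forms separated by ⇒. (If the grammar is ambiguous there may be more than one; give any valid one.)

S ⇒ V = E ⇒ V = V ⇒ V = y ⇒ x = y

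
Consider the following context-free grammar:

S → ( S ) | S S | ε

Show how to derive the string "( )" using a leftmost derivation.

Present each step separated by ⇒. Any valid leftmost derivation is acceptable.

S ⇒ S S ⇒ S ⇒ ( S ) ⇒ ( )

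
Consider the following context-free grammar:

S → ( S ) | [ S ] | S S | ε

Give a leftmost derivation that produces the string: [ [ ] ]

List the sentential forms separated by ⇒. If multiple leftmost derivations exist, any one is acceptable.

S ⇒ S S ⇒ S ⇒ [ S ] ⇒ [ [ S ] ] ⇒ [ [ ] ]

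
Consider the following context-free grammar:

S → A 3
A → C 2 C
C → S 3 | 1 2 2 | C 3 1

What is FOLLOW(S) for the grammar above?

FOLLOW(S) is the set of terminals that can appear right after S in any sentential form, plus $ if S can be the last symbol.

We compute FOLLOW(S) using the standard algorithm.
FOLLOW(S) starts with {$}.
FIRST(A) = {1}
FIRST(C) = {1}
FIRST(S) = {1}
FOLLOW(A) = {3}
FOLLOW(C) = {2, 3}
FOLLOW(S) = {$, 3}
Therefore, FOLLOW(S) = {$, 3}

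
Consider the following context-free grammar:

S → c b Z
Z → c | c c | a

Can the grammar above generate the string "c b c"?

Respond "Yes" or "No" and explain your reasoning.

Yes - a valid derivation exists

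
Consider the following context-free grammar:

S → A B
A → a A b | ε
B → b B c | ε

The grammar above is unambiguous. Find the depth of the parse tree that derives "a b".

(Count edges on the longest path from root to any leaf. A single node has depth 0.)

3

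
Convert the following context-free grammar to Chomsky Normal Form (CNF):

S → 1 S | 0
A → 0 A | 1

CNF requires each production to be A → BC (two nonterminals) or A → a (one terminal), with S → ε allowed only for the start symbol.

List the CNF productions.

T1 → 1; S → 0; T0 → 0; A → 1; S → T1 S; A → T0 A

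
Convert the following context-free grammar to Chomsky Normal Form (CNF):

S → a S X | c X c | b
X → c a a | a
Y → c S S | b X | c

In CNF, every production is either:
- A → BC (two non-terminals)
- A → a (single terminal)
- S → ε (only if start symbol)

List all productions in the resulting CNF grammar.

TA → a; TC → c; S → b; X → a; TB → b; Y → c; S → TA X0; X0 → S X; S → TC X1; X1 → X TC; X → TC X2; X2 → TA TA; Y → TC X3; X3 → S S; Y → TB X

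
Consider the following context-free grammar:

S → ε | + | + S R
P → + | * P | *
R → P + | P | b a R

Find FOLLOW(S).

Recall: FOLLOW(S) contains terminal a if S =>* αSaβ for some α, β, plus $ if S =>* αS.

We compute FOLLOW(S) using the standard algorithm.
FOLLOW(S) starts with {$}.
FIRST(P) = {*, +}
FIRST(R) = {*, +, b}
FIRST(S) = {+, ε}
FOLLOW(P) = {$, *, +, b}
FOLLOW(R) = {$, *, +, b}
FOLLOW(S) = {$, *, +, b}
Therefore, FOLLOW(S) = {$, *, +, b}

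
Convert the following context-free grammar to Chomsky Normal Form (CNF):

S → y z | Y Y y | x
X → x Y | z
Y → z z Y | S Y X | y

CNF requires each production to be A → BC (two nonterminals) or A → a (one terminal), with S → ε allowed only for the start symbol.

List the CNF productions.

TY → y; TZ → z; S → x; TX → x; X → z; Y → y; S → TY TZ; S → Y X0; X0 → Y TY; X → TX Y; Y → TZ X1; X1 → TZ Y; Y → S X2; X2 → Y X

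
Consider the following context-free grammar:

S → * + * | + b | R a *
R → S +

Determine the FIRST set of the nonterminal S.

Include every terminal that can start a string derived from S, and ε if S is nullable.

We compute FIRST(S) using the standard algorithm.
FIRST(R) = {*, +}
FIRST(S) = {*, +}
Therefore, FIRST(S) = {*, +}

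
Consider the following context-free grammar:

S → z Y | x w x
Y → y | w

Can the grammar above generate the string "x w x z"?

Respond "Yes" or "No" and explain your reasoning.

No - no valid derivation exists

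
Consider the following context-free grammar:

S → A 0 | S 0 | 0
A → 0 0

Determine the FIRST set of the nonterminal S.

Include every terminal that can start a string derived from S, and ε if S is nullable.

We compute FIRST(S) using the standard algorithm.
FIRST(A) = {0}
FIRST(S) = {0}
Therefore, FIRST(S) = {0}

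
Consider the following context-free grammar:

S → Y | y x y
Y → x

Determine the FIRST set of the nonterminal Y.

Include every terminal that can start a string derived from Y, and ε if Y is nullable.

We compute FIRST(Y) using the standard algorithm.
FIRST(S) = {x, y}
FIRST(Y) = {x}
Therefore, FIRST(Y) = {x}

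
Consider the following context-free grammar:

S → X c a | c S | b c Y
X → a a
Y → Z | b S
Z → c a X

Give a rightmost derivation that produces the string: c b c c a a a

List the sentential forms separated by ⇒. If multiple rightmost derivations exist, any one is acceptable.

S ⇒ c S ⇒ c b c Y ⇒ c b c Z ⇒ c b c c a X ⇒ c b c c a a a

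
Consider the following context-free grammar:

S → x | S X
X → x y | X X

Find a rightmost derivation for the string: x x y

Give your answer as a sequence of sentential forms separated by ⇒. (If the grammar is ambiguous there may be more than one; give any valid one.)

S ⇒ S X ⇒ S x y ⇒ x x y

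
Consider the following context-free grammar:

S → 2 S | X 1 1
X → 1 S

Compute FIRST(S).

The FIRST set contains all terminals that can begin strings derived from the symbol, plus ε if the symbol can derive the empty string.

We compute FIRST(S) using the standard algorithm.
FIRST(S) = {1, 2}
FIRST(X) = {1}
Therefore, FIRST(S) = {1, 2}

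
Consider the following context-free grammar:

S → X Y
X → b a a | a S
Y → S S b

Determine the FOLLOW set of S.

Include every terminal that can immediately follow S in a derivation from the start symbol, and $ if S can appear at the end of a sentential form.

We compute FOLLOW(S) using the standard algorithm.
FOLLOW(S) starts with {$}.
FIRST(S) = {a, b}
FIRST(X) = {a, b}
FIRST(Y) = {a, b}
FOLLOW(S) = {$, a, b}
FOLLOW(X) = {a, b}
FOLLOW(Y) = {$, a, b}
Therefore, FOLLOW(S) = {$, a, b}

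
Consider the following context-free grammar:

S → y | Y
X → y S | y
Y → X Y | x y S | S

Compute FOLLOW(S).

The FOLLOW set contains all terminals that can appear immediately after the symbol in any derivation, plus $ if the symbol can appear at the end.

We compute FOLLOW(S) using the standard algorithm.
FOLLOW(S) starts with {$}.
FIRST(S) = {x, y}
FIRST(X) = {y}
FIRST(Y) = {x, y}
FOLLOW(S) = {$, x, y}
FOLLOW(X) = {x, y}
FOLLOW(Y) = {$, x, y}
Therefore, FOLLOW(S) = {$, x, y}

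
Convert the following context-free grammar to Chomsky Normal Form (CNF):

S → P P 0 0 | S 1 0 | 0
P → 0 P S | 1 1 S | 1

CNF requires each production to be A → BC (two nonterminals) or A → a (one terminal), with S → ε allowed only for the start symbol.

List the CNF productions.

T0 → 0; T1 → 1; S → 0; P → 1; S → P X0; X0 → P X1; X1 → T0 T0; S → S X2; X2 → T1 T0; P → T0 X3; X3 → P S; P → T1 X4; X4 → T1 S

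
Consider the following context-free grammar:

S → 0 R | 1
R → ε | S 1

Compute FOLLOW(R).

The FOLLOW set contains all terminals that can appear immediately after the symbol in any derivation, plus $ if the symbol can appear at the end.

We compute FOLLOW(R) using the standard algorithm.
FOLLOW(S) starts with {$}.
FIRST(R) = {0, 1, ε}
FIRST(S) = {0, 1}
FOLLOW(R) = {$, 1}
FOLLOW(S) = {$, 1}
Therefore, FOLLOW(R) = {$, 1}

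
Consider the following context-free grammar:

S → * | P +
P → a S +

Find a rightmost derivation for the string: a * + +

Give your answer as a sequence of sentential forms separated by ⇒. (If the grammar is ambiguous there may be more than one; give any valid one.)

S ⇒ P + ⇒ a S + + ⇒ a * + +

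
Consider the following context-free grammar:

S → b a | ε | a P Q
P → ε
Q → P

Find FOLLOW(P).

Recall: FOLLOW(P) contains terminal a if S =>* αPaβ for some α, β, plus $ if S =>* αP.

We compute FOLLOW(P) using the standard algorithm.
FOLLOW(S) starts with {$}.
FIRST(P) = {ε}
FIRST(Q) = {ε}
FIRST(S) = {a, b, ε}
FOLLOW(P) = {$}
FOLLOW(Q) = {$}
FOLLOW(S) = {$}
Therefore, FOLLOW(P) = {$}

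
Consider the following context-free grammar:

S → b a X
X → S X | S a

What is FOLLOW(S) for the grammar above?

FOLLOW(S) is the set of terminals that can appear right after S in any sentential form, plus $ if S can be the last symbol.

We compute FOLLOW(S) using the standard algorithm.
FOLLOW(S) starts with {$}.
FIRST(S) = {b}
FIRST(X) = {b}
FOLLOW(S) = {$, a, b}
FOLLOW(X) = {$, a, b}
Therefore, FOLLOW(S) = {$, a, b}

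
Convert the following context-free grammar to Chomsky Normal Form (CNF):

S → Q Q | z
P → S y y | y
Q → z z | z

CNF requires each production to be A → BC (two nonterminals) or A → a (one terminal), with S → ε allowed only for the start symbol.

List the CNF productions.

S → z; TY → y; P → y; TZ → z; Q → z; S → Q Q; P → S X0; X0 → TY TY; Q → TZ TZ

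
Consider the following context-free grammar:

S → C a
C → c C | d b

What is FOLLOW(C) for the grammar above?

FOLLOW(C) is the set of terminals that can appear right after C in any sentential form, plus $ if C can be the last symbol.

We compute FOLLOW(C) using the standard algorithm.
FOLLOW(S) starts with {$}.
FIRST(C) = {c, d}
FIRST(S) = {c, d}
FOLLOW(C) = {a}
FOLLOW(S) = {$}
Therefore, FOLLOW(C) = {a}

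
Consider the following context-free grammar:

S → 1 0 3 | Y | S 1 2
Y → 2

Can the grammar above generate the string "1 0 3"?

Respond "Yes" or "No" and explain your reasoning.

Yes - a valid derivation exists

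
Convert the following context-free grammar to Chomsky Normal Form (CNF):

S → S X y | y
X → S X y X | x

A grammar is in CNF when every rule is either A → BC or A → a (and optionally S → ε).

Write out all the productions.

TY → y; S → y; X → x; S → S X0; X0 → X TY; X → S X1; X1 → X X2; X2 → TY X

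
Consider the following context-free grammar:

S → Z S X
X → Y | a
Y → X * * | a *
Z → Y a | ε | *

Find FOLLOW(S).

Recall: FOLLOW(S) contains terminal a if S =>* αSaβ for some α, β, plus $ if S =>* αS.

We compute FOLLOW(S) using the standard algorithm.
FOLLOW(S) starts with {$}.
FIRST(S) = {*, a}
FIRST(X) = {a}
FIRST(Y) = {a}
FIRST(Z) = {*, a, ε}
FOLLOW(S) = {$, a}
FOLLOW(X) = {$, *, a}
FOLLOW(Y) = {$, *, a}
FOLLOW(Z) = {*, a}
Therefore, FOLLOW(S) = {$, a}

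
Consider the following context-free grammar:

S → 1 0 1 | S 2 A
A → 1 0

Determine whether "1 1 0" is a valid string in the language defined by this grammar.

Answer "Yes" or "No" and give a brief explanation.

No - no valid derivation exists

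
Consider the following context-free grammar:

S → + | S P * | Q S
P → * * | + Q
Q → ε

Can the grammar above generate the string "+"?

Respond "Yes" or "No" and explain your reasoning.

Yes - a valid derivation exists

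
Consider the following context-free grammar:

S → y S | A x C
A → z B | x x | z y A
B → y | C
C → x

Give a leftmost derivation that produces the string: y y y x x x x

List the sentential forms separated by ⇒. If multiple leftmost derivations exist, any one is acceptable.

S ⇒ y S ⇒ y y S ⇒ y y y S ⇒ y y y A x C ⇒ y y y x x x C ⇒ y y y x x x x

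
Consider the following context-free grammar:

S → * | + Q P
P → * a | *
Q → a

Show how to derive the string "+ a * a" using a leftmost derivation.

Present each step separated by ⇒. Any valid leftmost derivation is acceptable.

S ⇒ + Q P ⇒ + a P ⇒ + a * a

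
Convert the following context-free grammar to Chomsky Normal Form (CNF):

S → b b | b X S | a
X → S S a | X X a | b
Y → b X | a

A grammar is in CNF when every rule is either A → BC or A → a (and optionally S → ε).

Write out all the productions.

TB → b; S → a; TA → a; X → b; Y → a; S → TB TB; S → TB X0; X0 → X S; X → S X1; X1 → S TA; X → X X2; X2 → X TA; Y → TB X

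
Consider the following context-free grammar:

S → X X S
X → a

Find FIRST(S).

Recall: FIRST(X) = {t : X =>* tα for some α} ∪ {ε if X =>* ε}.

We compute FIRST(S) using the standard algorithm.
FIRST(S) = {a}
FIRST(X) = {a}
Therefore, FIRST(S) = {a}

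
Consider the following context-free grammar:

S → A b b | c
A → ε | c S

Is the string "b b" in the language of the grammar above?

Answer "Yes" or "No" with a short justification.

Yes - a valid derivation exists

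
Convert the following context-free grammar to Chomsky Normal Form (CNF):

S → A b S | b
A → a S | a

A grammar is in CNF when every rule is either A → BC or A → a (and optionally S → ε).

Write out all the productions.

TB → b; S → b; TA → a; A → a; S → A X0; X0 → TB S; A → TA S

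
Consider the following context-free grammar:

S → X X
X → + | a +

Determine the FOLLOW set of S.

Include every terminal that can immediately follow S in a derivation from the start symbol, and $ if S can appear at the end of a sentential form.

We compute FOLLOW(S) using the standard algorithm.
FOLLOW(S) starts with {$}.
FIRST(S) = {+, a}
FIRST(X) = {+, a}
FOLLOW(S) = {$}
FOLLOW(X) = {$, +, a}
Therefore, FOLLOW(S) = {$}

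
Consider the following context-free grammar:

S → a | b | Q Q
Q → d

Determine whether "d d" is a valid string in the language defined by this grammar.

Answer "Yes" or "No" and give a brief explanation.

Yes - a valid derivation exists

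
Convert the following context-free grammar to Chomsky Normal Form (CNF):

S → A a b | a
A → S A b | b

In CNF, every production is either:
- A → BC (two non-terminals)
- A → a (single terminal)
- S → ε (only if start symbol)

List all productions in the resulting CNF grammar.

TA → a; TB → b; S → a; A → b; S → A X0; X0 → TA TB; A → S X1; X1 → A TB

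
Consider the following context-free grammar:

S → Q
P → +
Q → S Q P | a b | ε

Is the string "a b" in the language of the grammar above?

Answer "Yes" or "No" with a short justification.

Yes - a valid derivation exists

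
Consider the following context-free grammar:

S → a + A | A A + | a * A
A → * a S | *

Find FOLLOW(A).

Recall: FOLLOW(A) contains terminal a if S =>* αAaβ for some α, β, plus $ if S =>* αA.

We compute FOLLOW(A) using the standard algorithm.
FOLLOW(S) starts with {$}.
FIRST(A) = {*}
FIRST(S) = {*, a}
FOLLOW(A) = {$, *, +}
FOLLOW(S) = {$, *, +}
Therefore, FOLLOW(A) = {$, *, +}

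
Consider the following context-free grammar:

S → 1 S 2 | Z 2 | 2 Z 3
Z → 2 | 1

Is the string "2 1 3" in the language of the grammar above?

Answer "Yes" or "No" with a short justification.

Yes - a valid derivation exists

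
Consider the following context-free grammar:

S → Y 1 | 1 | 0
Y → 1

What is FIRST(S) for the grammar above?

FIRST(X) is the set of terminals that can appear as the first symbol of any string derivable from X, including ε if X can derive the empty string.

We compute FIRST(S) using the standard algorithm.
FIRST(S) = {0, 1}
FIRST(Y) = {1}
Therefore, FIRST(S) = {0, 1}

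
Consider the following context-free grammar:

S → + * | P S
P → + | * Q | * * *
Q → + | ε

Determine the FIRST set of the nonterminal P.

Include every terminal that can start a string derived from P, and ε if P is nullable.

We compute FIRST(P) using the standard algorithm.
FIRST(P) = {*, +}
FIRST(Q) = {+, ε}
FIRST(S) = {*, +}
Therefore, FIRST(P) = {*, +}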